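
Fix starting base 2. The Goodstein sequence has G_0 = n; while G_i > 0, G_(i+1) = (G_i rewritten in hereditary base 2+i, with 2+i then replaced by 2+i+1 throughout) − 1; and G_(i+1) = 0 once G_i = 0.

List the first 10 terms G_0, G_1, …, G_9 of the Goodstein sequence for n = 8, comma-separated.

8, 80, 553, 6310, 93395, 1647195, 33554571, 774841151, 20000000211, 570623341475

[0] 8 ≡ 2^(2 + 1) (base 2). Lift 3: 81. −1: 80.
[1] 80 ≡ 2·3^3 + 2·3^2 + 2·3 + 2 (base 3). Lift 4: 554. −1: 553.
[2] 553 ≡ 2·4^4 + 2·4^2 + 2·4 + 1 (base 4). Lift 5: 6311. −1: 6310.
[3] 6310 ≡ 2·5^5 + 2·5^2 + 2·5 (base 5). Lift 6: 93396. −1: 93395.
[4] 93395 ≡ 2·6^6 + 2·6^2 + 6 + 5 (base 6). Lift 7: 1647196. −1: 1647195.
[5] 1647195 ≡ 2·7^7 + 2·7^2 + 7 + 4 (base 7). Lift 8: 33554572. −1: 33554571.
[6] 33554571 ≡ 2·8^8 + 2·8^2 + 8 + 3 (base 8). Lift 9: 774841152. −1: 774841151.
[7] 774841151 ≡ 2·9^9 + 2·9^2 + 9 + 2 (base 9). Lift 10: 20000000212. −1: 20000000211.
[8] 20000000211 ≡ 2·10^10 + 2·10^2 + 10 + 1 (base 10). Lift 11: 570623341476. −1: 570623341475.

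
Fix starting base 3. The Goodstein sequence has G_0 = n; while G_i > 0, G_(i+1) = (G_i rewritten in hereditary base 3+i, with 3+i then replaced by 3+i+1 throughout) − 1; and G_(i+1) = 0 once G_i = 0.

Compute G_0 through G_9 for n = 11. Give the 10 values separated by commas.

G_0=11  [base 3] 3^2 + 2  →[3↦4]→  4^2 + 2 = 18  −1 ⇒ G_1=17
G_1=17  [base 4] 4^2 + 1  →[4↦5]→  5^2 + 1 = 26  −1 ⇒ G_2=25
G_2=25  [base 5] 5^2  →[5↦6]→  6^2 = 36  −1 ⇒ G_3=35
G_3=35  [base 6] 5·6 + 5  →[6↦7]→  5·7 + 5 = 40  −1 ⇒ G_4=39
G_4=39  [base 7] 5·7 + 4  →[7↦8]→  5·8 + 4 = 44  −1 ⇒ G_5=43
G_5=43  [base 8] 5·8 + 3  →[8↦9]→  5·9 + 3 = 48  −1 ⇒ G_6=47
G_6=47  [base 9] 5·9 + 2  →[9↦10]→  5·10 + 2 = 52  −1 ⇒ G_7=51
G_7=51  [base 10] 5·10 + 1  →[10↦11]→  5·11 + 1 = 56  −1 ⇒ G_8=55
G_8=55  [base 11] 5·11  →[11↦12]→  5·12 = 60  −1 ⇒ G_9=59

11, 17, 25, 35, 39, 43, 47, 51, 55, 59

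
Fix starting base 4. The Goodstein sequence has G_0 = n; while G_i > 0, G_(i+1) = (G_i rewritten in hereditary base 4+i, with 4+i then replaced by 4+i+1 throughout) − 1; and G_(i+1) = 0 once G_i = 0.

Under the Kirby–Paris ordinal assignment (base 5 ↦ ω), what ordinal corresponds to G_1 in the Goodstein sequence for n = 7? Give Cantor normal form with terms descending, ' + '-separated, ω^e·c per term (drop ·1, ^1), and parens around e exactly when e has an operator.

G_0=7  [base 4] 4 + 3  →[4↦5]→  5 + 3 = 8  −1 ⇒ G_1=7
G_1=7  [base 5] 5 + 2  →[5↦6]→  6 + 2 = 8  −1 ⇒ G_2=7

ω + 2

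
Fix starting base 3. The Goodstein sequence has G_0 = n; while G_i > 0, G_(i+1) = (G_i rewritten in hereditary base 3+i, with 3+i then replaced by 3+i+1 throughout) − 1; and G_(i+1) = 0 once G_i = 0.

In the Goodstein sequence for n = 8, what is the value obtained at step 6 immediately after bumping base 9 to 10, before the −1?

12

[0] 8 ≡ 2·3 + 2 (base 3). Lift 4: 10. −1: 9.
[1] 9 ≡ 2·4 + 1 (base 4). Lift 5: 11. −1: 10.
[2] 10 ≡ 2·5 (base 5). Lift 6: 12. −1: 11.
[3] 11 ≡ 6 + 5 (base 6). Lift 7: 12. −1: 11.
[4] 11 ≡ 7 + 4 (base 7). Lift 8: 12. −1: 11.
[5] 11 ≡ 8 + 3 (base 8). Lift 9: 12. −1: 11.
[6] 11 ≡ 9 + 2 (base 9). Lift 10: 12. −1: 11.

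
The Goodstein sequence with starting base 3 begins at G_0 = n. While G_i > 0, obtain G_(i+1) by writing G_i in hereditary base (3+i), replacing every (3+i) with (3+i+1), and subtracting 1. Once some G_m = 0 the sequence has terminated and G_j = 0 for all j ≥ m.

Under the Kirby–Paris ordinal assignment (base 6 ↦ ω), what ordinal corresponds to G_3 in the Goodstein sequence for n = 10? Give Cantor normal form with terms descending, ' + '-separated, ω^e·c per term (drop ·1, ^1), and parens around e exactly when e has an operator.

ω·4 + 3

G_0=10  [base 3] 3^2 + 1  →[3↦4]→  4^2 + 1 = 17  −1 ⇒ G_1=16
G_1=16  [base 4] 4^2  →[4↦5]→  5^2 = 25  −1 ⇒ G_2=24
G_2=24  [base 5] 4·5 + 4  →[5↦6]→  4·6 + 4 = 28  −1 ⇒ G_3=27
G_3=27  [base 6] 4·6 + 3  →[6↦7]→  4·7 + 3 = 31  −1 ⇒ G_4=30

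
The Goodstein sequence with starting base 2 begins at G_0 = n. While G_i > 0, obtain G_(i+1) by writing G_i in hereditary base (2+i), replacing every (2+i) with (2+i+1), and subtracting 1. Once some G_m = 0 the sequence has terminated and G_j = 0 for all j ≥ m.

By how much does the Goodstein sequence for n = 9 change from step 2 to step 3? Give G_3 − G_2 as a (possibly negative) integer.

i=0: 9 = 2^(2 + 1) + 1 (b=2); 2→3: 3^(3 + 1) + 1 = 82; 82−1 = 81
i=1: 81 = 3^(3 + 1) (b=3); 3→4: 4^(4 + 1) = 1024; 1024−1 = 1023
i=2: 1023 = 3·4^4 + 3·4^3 + 3·4^2 + 3·4 + 3 (b=4); 4→5: 3·5^5 + 3·5^3 + 3·5^2 + 3·5 + 3 = 9843; 9843−1 = 9842

8819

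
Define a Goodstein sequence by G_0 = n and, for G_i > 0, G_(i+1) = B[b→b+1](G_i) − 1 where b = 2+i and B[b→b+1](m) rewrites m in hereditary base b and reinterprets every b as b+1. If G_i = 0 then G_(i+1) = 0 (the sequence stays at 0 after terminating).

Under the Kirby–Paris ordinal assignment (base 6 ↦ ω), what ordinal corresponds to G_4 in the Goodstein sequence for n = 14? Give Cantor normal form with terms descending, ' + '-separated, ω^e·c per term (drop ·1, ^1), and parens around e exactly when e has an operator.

G_0 = 14. HB_2(14) = 2^(2 + 1) + 2^2 + 2. Bump = 111. G_1 = 110.
G_1 = 110. HB_3(110) = 3^(3 + 1) + 3^3 + 2. Bump = 1282. G_2 = 1281.
G_2 = 1281. HB_4(1281) = 4^(4 + 1) + 4^4 + 1. Bump = 18751. G_3 = 18750.
G_3 = 18750. HB_5(18750) = 5^(5 + 1) + 5^5. Bump = 326592. G_4 = 326591.
G_4 = 326591. HB_6(326591) = 6^(6 + 1) + 5·6^5 + 5·6^4 + 5·6^3 + 5·6^2 + 5·6 + 5. Bump = 5862841. G_5 = 5862840.

ω^(ω + 1) + ω^5·5 + ω^4·5 + ω^3·5 + ω^2·5 + ω·5 + 5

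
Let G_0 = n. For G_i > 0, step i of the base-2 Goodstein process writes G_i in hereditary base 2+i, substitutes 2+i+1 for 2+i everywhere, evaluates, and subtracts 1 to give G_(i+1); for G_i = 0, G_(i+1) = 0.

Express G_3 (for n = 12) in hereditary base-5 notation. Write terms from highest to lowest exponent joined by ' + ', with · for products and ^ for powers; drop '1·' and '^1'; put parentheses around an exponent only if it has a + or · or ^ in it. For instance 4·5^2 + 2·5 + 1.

step 0: 12 = 2^(2 + 1) + 2^2; sub 3 for 2: 3^(3 + 1) + 3^3; = 108; G_1 = 108−1 = 107
step 1: 107 = 3^(3 + 1) + 2·3^2 + 2·3 + 2; sub 4 for 3: 4^(4 + 1) + 2·4^2 + 2·4 + 2; = 1066; G_2 = 1066−1 = 1065
step 2: 1065 = 4^(4 + 1) + 2·4^2 + 2·4 + 1; sub 5 for 4: 5^(5 + 1) + 2·5^2 + 2·5 + 1; = 15686; G_3 = 15686−1 = 15685

5^(5 + 1) + 2·5^2 + 2·5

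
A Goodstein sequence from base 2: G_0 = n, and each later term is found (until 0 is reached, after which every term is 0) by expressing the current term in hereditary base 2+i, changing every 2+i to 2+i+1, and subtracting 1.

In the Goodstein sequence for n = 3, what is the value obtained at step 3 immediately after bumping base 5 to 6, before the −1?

G_0=3  [base 2] 2 + 1  →[2↦3]→  3 + 1 = 4  −1 ⇒ G_1=3
G_1=3  [base 3] 3  →[3↦4]→  4 = 4  −1 ⇒ G_2=3
G_2=3  [base 4] 3  →[4↦5]→  3 = 3  −1 ⇒ G_3=2
G_3=2  [base 5] 2  →[5↦6]→  2 = 2  −1 ⇒ G_4=1

2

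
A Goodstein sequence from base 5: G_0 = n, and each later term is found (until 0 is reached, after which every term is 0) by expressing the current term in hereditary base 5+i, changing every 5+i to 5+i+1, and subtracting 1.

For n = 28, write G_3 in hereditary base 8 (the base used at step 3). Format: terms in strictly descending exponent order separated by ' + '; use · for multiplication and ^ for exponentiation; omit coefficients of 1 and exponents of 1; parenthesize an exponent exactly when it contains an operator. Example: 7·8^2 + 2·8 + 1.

8^2

base 5: 28 = 5^2 + 3; at 6: 6^2 + 3 = 39; next = 38
base 6: 38 = 6^2 + 2; at 7: 7^2 + 2 = 51; next = 50
base 7: 50 = 7^2 + 1; at 8: 8^2 + 1 = 65; next = 64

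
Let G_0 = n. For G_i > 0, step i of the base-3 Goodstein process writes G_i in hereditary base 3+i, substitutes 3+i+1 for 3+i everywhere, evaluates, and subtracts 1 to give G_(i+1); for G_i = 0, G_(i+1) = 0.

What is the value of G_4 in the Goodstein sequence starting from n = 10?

30

step 0: 10 = 3^2 + 1; sub 4 for 3: 4^2 + 1; = 17; G_1 = 17−1 = 16
step 1: 16 = 4^2; sub 5 for 4: 5^2; = 25; G_2 = 25−1 = 24
step 2: 24 = 4·5 + 4; sub 6 for 5: 4·6 + 4; = 28; G_3 = 28−1 = 27
step 3: 27 = 4·6 + 3; sub 7 for 6: 4·7 + 3; = 31; G_4 = 31−1 = 30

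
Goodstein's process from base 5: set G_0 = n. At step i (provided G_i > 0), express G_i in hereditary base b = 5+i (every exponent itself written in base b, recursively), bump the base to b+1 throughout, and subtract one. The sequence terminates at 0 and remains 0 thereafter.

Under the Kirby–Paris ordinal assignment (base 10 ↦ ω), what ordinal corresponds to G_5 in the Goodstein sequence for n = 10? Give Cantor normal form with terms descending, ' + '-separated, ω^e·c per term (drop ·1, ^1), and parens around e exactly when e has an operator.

ω + 1

step 0: 10 = 2·5; sub 6 for 5: 2·6; = 12; G_1 = 12−1 = 11
step 1: 11 = 6 + 5; sub 7 for 6: 7 + 5; = 12; G_2 = 12−1 = 11
step 2: 11 = 7 + 4; sub 8 for 7: 8 + 4; = 12; G_3 = 12−1 = 11
step 3: 11 = 8 + 3; sub 9 for 8: 9 + 3; = 12; G_4 = 12−1 = 11
step 4: 11 = 9 + 2; sub 10 for 9: 10 + 2; = 12; G_5 = 12−1 = 11
step 5: 11 = 10 + 1; sub 11 for 10: 11 + 1; = 12; G_6 = 12−1 = 11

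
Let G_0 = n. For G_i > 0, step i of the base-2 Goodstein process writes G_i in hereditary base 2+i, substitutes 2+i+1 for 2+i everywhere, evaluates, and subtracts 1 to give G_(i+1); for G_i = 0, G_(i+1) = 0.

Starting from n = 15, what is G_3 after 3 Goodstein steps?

18752

G_0 = 15. HB_2(15) = 2^(2 + 1) + 2^2 + 2 + 1. Bump = 112. G_1 = 111.
G_1 = 111. HB_3(111) = 3^(3 + 1) + 3^3 + 3. Bump = 1284. G_2 = 1283.
G_2 = 1283. HB_4(1283) = 4^(4 + 1) + 4^4 + 3. Bump = 18753. G_3 = 18752.
G_3 = 18752. HB_5(18752) = 5^(5 + 1) + 5^5 + 2. Bump = 326594. G_4 = 326593.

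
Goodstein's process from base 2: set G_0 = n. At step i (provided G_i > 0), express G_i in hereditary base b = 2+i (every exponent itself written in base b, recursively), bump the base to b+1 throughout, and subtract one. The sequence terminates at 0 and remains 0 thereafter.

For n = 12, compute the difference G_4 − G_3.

264334

i=0: 12 = 2^(2 + 1) + 2^2 (b=2); 2→3: 3^(3 + 1) + 3^3 = 108; 108−1 = 107
i=1: 107 = 3^(3 + 1) + 2·3^2 + 2·3 + 2 (b=3); 3→4: 4^(4 + 1) + 2·4^2 + 2·4 + 2 = 1066; 1066−1 = 1065
i=2: 1065 = 4^(4 + 1) + 2·4^2 + 2·4 + 1 (b=4); 4→5: 5^(5 + 1) + 2·5^2 + 2·5 + 1 = 15686; 15686−1 = 15685
i=3: 15685 = 5^(5 + 1) + 2·5^2 + 2·5 (b=5); 5→6: 6^(6 + 1) + 2·6^2 + 2·6 = 280020; 280020−1 = 280019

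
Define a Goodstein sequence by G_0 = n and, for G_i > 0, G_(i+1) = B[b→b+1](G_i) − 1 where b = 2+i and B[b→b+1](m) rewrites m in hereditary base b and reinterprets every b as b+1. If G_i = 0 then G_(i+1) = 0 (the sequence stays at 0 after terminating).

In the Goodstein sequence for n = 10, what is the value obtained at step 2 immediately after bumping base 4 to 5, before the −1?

15626

[0] 10 ≡ 2^(2 + 1) + 2 (base 2). Lift 3: 84. −1: 83.
[1] 83 ≡ 3^(3 + 1) + 2 (base 3). Lift 4: 1026. −1: 1025.
[2] 1025 ≡ 4^(4 + 1) + 1 (base 4). Lift 5: 15626. −1: 15625.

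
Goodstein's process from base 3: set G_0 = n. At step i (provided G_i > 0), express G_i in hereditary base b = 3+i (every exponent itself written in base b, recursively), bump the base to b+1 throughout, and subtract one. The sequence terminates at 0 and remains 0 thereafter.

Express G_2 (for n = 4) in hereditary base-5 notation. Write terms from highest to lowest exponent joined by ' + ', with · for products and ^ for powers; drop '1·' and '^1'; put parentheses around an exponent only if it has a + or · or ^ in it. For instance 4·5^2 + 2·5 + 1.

4

4 —HB3→ 3 + 1 —bump→ 4 + 1 = 5 —(−1)→ 4
4 —HB4→ 4 —bump→ 5 = 5 —(−1)→ 4
4 —HB5→ 4 —bump→ 4 = 4 —(−1)→ 3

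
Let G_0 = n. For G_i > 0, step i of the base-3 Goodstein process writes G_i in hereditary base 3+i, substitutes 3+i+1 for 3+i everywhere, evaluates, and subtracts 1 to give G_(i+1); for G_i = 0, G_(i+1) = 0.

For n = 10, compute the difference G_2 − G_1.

base 3: 10 = 3^2 + 1; at 4: 4^2 + 1 = 17; next = 16
base 4: 16 = 4^2; at 5: 5^2 = 25; next = 24

8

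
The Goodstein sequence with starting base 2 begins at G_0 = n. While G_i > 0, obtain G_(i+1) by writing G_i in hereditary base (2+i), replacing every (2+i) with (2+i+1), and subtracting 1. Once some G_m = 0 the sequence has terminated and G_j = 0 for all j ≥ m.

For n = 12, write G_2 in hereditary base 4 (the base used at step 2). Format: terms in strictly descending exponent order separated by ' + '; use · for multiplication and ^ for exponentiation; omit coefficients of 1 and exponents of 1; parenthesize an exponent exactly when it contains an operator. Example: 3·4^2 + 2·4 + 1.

(0) 12|_2 = 2^(2 + 1) + 2^2 ↦ 3^(3 + 1) + 3^3|_3 = 108 ⇒ 107
(1) 107|_3 = 3^(3 + 1) + 2·3^2 + 2·3 + 2 ↦ 4^(4 + 1) + 2·4^2 + 2·4 + 2|_4 = 1066 ⇒ 1065
(2) 1065|_4 = 4^(4 + 1) + 2·4^2 + 2·4 + 1 ↦ 5^(5 + 1) + 2·5^2 + 2·5 + 1|_5 = 15686 ⇒ 15685

4^(4 + 1) + 2·4^2 + 2·4 + 1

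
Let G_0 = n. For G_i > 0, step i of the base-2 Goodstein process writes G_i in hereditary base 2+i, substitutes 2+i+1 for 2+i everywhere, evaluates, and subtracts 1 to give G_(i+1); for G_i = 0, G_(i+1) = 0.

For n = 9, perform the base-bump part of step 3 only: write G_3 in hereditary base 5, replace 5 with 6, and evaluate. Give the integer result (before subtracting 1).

140744

step 0: 9 = 2^(2 + 1) + 1; sub 3 for 2: 3^(3 + 1) + 1; = 82; G_1 = 82−1 = 81
step 1: 81 = 3^(3 + 1); sub 4 for 3: 4^(4 + 1); = 1024; G_2 = 1024−1 = 1023
step 2: 1023 = 3·4^4 + 3·4^3 + 3·4^2 + 3·4 + 3; sub 5 for 4: 3·5^5 + 3·5^3 + 3·5^2 + 3·5 + 3; = 9843; G_3 = 9843−1 = 9842
step 3: 9842 = 3·5^5 + 3·5^3 + 3·5^2 + 3·5 + 2; sub 6 for 5: 3·6^6 + 3·6^3 + 3·6^2 + 3·6 + 2; = 140744; G_4 = 140744−1 = 140743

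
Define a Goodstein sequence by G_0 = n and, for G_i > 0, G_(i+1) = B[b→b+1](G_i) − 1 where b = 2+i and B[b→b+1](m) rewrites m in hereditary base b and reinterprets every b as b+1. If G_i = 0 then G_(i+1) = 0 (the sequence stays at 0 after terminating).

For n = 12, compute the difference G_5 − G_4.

5484891

i=0: 12 = 2^(2 + 1) + 2^2 (b=2); 2→3: 3^(3 + 1) + 3^3 = 108; 108−1 = 107
i=1: 107 = 3^(3 + 1) + 2·3^2 + 2·3 + 2 (b=3); 3→4: 4^(4 + 1) + 2·4^2 + 2·4 + 2 = 1066; 1066−1 = 1065
i=2: 1065 = 4^(4 + 1) + 2·4^2 + 2·4 + 1 (b=4); 4→5: 5^(5 + 1) + 2·5^2 + 2·5 + 1 = 15686; 15686−1 = 15685
i=3: 15685 = 5^(5 + 1) + 2·5^2 + 2·5 (b=5); 5→6: 6^(6 + 1) + 2·6^2 + 2·6 = 280020; 280020−1 = 280019
i=4: 280019 = 6^(6 + 1) + 2·6^2 + 6 + 5 (b=6); 6→7: 7^(7 + 1) + 2·7^2 + 7 + 5 = 5764911; 5764911−1 = 5764910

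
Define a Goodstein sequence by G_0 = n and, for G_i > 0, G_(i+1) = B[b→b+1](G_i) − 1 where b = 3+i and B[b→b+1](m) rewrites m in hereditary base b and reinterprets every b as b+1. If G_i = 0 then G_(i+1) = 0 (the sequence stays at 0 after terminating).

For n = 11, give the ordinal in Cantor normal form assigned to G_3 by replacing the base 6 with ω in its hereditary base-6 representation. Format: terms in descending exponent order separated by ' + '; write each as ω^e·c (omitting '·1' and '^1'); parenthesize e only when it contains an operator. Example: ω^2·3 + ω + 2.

G_0=11  [base 3] 3^2 + 2  →[3↦4]→  4^2 + 2 = 18  −1 ⇒ G_1=17
G_1=17  [base 4] 4^2 + 1  →[4↦5]→  5^2 + 1 = 26  −1 ⇒ G_2=25
G_2=25  [base 5] 5^2  →[5↦6]→  6^2 = 36  −1 ⇒ G_3=35

ω·5 + 5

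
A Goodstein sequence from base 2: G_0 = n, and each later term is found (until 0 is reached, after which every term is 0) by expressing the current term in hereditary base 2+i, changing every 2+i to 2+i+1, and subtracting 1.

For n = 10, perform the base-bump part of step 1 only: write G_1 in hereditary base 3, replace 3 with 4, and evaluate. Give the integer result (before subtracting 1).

(0) 10|_2 = 2^(2 + 1) + 2 ↦ 3^(3 + 1) + 3|_3 = 84 ⇒ 83
(1) 83|_3 = 3^(3 + 1) + 2 ↦ 4^(4 + 1) + 2|_4 = 1026 ⇒ 1025

1026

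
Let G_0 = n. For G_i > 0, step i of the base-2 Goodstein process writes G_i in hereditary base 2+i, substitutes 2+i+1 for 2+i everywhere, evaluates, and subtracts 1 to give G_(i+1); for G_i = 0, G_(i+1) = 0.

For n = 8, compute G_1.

(0) 8|_2 = 2^(2 + 1) ↦ 3^(3 + 1)|_3 = 81 ⇒ 80
(1) 80|_3 = 2·3^3 + 2·3^2 + 2·3 + 2 ↦ 2·4^4 + 2·4^2 + 2·4 + 2|_4 = 554 ⇒ 553

80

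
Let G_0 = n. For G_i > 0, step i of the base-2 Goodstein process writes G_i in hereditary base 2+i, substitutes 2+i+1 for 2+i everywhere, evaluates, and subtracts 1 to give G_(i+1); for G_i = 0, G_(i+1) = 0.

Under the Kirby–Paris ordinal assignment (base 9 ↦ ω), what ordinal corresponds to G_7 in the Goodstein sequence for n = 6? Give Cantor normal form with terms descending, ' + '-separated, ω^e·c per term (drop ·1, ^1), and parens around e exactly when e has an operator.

ω^5·5 + ω^4·5 + ω^3·5 + ω^2·5 + ω·5 + 2

(0) 6|_2 = 2^2 + 2 ↦ 3^3 + 3|_3 = 30 ⇒ 29
(1) 29|_3 = 3^3 + 2 ↦ 4^4 + 2|_4 = 258 ⇒ 257
(2) 257|_4 = 4^4 + 1 ↦ 5^5 + 1|_5 = 3126 ⇒ 3125
(3) 3125|_5 = 5^5 ↦ 6^6|_6 = 46656 ⇒ 46655
(4) 46655|_6 = 5·6^5 + 5·6^4 + 5·6^3 + 5·6^2 + 5·6 + 5 ↦ 5·7^5 + 5·7^4 + 5·7^3 + 5·7^2 + 5·7 + 5|_7 = 98040 ⇒ 98039
(5) 98039|_7 = 5·7^5 + 5·7^4 + 5·7^3 + 5·7^2 + 5·7 + 4 ↦ 5·8^5 + 5·8^4 + 5·8^3 + 5·8^2 + 5·8 + 4|_8 = 187244 ⇒ 187243
(6) 187243|_8 = 5·8^5 + 5·8^4 + 5·8^3 + 5·8^2 + 5·8 + 3 ↦ 5·9^5 + 5·9^4 + 5·9^3 + 5·9^2 + 5·9 + 3|_9 = 332148 ⇒ 332147
(7) 332147|_9 = 5·9^5 + 5·9^4 + 5·9^3 + 5·9^2 + 5·9 + 2 ↦ 5·10^5 + 5·10^4 + 5·10^3 + 5·10^2 + 5·10 + 2|_10 = 555552 ⇒ 555551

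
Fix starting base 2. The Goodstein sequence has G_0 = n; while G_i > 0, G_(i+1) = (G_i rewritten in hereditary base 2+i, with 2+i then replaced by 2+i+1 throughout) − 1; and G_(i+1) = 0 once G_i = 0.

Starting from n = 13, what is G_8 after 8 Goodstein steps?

i=0: 13 = 2^(2 + 1) + 2^2 + 1 (b=2); 2→3: 3^(3 + 1) + 3^3 + 1 = 109; 109−1 = 108
i=1: 108 = 3^(3 + 1) + 3^3 (b=3); 3→4: 4^(4 + 1) + 4^4 = 1280; 1280−1 = 1279
i=2: 1279 = 4^(4 + 1) + 3·4^3 + 3·4^2 + 3·4 + 3 (b=4); 4→5: 5^(5 + 1) + 3·5^3 + 3·5^2 + 3·5 + 3 = 16093; 16093−1 = 16092
i=3: 16092 = 5^(5 + 1) + 3·5^3 + 3·5^2 + 3·5 + 2 (b=5); 5→6: 6^(6 + 1) + 3·6^3 + 3·6^2 + 3·6 + 2 = 280712; 280712−1 = 280711
i=4: 280711 = 6^(6 + 1) + 3·6^3 + 3·6^2 + 3·6 + 1 (b=6); 6→7: 7^(7 + 1) + 3·7^3 + 3·7^2 + 3·7 + 1 = 5765999; 5765999−1 = 5765998
i=5: 5765998 = 7^(7 + 1) + 3·7^3 + 3·7^2 + 3·7 (b=7); 7→8: 8^(8 + 1) + 3·8^3 + 3·8^2 + 3·8 = 134219480; 134219480−1 = 134219479
i=6: 134219479 = 8^(8 + 1) + 3·8^3 + 3·8^2 + 2·8 + 7 (b=8); 8→9: 9^(9 + 1) + 3·9^3 + 3·9^2 + 2·9 + 7 = 3486786856; 3486786856−1 = 3486786855
i=7: 3486786855 = 9^(9 + 1) + 3·9^3 + 3·9^2 + 2·9 + 6 (b=9); 9→10: 10^(10 + 1) + 3·10^3 + 3·10^2 + 2·10 + 6 = 100000003326; 100000003326−1 = 100000003325

100000003325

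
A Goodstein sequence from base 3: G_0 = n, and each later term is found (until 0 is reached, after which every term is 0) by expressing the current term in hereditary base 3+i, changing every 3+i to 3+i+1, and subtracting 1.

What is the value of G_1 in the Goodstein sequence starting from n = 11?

base 3: 11 = 3^2 + 2; at 4: 4^2 + 2 = 18; next = 17
base 4: 17 = 4^2 + 1; at 5: 5^2 + 1 = 26; next = 25

17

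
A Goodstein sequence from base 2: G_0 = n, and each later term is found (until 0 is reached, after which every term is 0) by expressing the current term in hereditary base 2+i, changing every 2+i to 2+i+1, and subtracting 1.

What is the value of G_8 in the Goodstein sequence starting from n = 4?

G_0 = 4. HB_2(4) = 2^2. Bump = 27. G_1 = 26.
G_1 = 26. HB_3(26) = 2·3^2 + 2·3 + 2. Bump = 42. G_2 = 41.
G_2 = 41. HB_4(41) = 2·4^2 + 2·4 + 1. Bump = 61. G_3 = 60.
G_3 = 60. HB_5(60) = 2·5^2 + 2·5. Bump = 84. G_4 = 83.
G_4 = 83. HB_6(83) = 2·6^2 + 6 + 5. Bump = 110. G_5 = 109.
G_5 = 109. HB_7(109) = 2·7^2 + 7 + 4. Bump = 140. G_6 = 139.
G_6 = 139. HB_8(139) = 2·8^2 + 8 + 3. Bump = 174. G_7 = 173.
G_7 = 173. HB_9(173) = 2·9^2 + 9 + 2. Bump = 212. G_8 = 211.

211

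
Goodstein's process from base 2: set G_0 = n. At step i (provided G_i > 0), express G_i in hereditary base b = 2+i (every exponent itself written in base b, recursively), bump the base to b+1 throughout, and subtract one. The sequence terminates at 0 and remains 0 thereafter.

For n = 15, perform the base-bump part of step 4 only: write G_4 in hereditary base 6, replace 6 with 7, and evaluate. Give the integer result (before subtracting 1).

i=0: 15 = 2^(2 + 1) + 2^2 + 2 + 1 (b=2); 2→3: 3^(3 + 1) + 3^3 + 3 + 1 = 112; 112−1 = 111
i=1: 111 = 3^(3 + 1) + 3^3 + 3 (b=3); 3→4: 4^(4 + 1) + 4^4 + 4 = 1284; 1284−1 = 1283
i=2: 1283 = 4^(4 + 1) + 4^4 + 3 (b=4); 4→5: 5^(5 + 1) + 5^5 + 3 = 18753; 18753−1 = 18752
i=3: 18752 = 5^(5 + 1) + 5^5 + 2 (b=5); 5→6: 6^(6 + 1) + 6^6 + 2 = 326594; 326594−1 = 326593
i=4: 326593 = 6^(6 + 1) + 6^6 + 1 (b=6); 6→7: 7^(7 + 1) + 7^7 + 1 = 6588345; 6588345−1 = 6588344

6588345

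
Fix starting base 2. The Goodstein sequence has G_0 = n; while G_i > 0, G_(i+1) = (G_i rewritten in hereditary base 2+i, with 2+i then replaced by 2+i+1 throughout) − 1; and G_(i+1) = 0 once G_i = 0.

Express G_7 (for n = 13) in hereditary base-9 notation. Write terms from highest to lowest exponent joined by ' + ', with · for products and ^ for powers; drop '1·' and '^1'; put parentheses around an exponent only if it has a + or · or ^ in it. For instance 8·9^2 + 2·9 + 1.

step 0: 13 = 2^(2 + 1) + 2^2 + 1; sub 3 for 2: 3^(3 + 1) + 3^3 + 1; = 109; G_1 = 109−1 = 108
step 1: 108 = 3^(3 + 1) + 3^3; sub 4 for 3: 4^(4 + 1) + 4^4; = 1280; G_2 = 1280−1 = 1279
step 2: 1279 = 4^(4 + 1) + 3·4^3 + 3·4^2 + 3·4 + 3; sub 5 for 4: 5^(5 + 1) + 3·5^3 + 3·5^2 + 3·5 + 3; = 16093; G_3 = 16093−1 = 16092
step 3: 16092 = 5^(5 + 1) + 3·5^3 + 3·5^2 + 3·5 + 2; sub 6 for 5: 6^(6 + 1) + 3·6^3 + 3·6^2 + 3·6 + 2; = 280712; G_4 = 280712−1 = 280711
step 4: 280711 = 6^(6 + 1) + 3·6^3 + 3·6^2 + 3·6 + 1; sub 7 for 6: 7^(7 + 1) + 3·7^3 + 3·7^2 + 3·7 + 1; = 5765999; G_5 = 5765999−1 = 5765998
step 5: 5765998 = 7^(7 + 1) + 3·7^3 + 3·7^2 + 3·7; sub 8 for 7: 8^(8 + 1) + 3·8^3 + 3·8^2 + 3·8; = 134219480; G_6 = 134219480−1 = 134219479
step 6: 134219479 = 8^(8 + 1) + 3·8^3 + 3·8^2 + 2·8 + 7; sub 9 for 8: 9^(9 + 1) + 3·9^3 + 3·9^2 + 2·9 + 7; = 3486786856; G_7 = 3486786856−1 = 3486786855
step 7: 3486786855 = 9^(9 + 1) + 3·9^3 + 3·9^2 + 2·9 + 6; sub 10 for 9: 10^(10 + 1) + 3·10^3 + 3·10^2 + 2·10 + 6; = 100000003326; G_8 = 100000003326−1 = 100000003325

9^(9 + 1) + 3·9^3 + 3·9^2 + 2·9 + 6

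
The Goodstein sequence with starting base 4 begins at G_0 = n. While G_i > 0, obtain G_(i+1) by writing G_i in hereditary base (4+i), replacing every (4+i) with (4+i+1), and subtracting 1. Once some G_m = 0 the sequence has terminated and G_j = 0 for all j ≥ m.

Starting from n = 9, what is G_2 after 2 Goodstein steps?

11

9 —HB4→ 2·4 + 1 —bump→ 2·5 + 1 = 11 —(−1)→ 10
10 —HB5→ 2·5 —bump→ 2·6 = 12 —(−1)→ 11
11 —HB6→ 6 + 5 —bump→ 7 + 5 = 12 —(−1)→ 11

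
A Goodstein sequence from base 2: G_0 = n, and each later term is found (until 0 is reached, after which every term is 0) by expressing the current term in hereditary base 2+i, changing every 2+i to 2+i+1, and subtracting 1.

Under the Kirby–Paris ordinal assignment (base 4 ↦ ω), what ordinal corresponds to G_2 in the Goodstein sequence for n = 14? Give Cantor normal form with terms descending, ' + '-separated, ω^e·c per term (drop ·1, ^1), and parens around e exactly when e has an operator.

ω^(ω + 1) + ω^ω + 1

i=0: 14 = 2^(2 + 1) + 2^2 + 2 (b=2); 2→3: 3^(3 + 1) + 3^3 + 3 = 111; 111−1 = 110
i=1: 110 = 3^(3 + 1) + 3^3 + 2 (b=3); 3→4: 4^(4 + 1) + 4^4 + 2 = 1282; 1282−1 = 1281
i=2: 1281 = 4^(4 + 1) + 4^4 + 1 (b=4); 4→5: 5^(5 + 1) + 5^5 + 1 = 18751; 18751−1 = 18750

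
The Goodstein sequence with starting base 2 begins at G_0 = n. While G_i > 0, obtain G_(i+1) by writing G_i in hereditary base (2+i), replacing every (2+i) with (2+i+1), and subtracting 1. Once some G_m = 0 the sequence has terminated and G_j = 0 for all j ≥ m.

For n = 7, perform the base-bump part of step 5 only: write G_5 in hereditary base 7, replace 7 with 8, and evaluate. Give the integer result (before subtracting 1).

base 2: 7 = 2^2 + 2 + 1; at 3: 3^3 + 3 + 1 = 31; next = 30
base 3: 30 = 3^3 + 3; at 4: 4^4 + 4 = 260; next = 259
base 4: 259 = 4^4 + 3; at 5: 5^5 + 3 = 3128; next = 3127
base 5: 3127 = 5^5 + 2; at 6: 6^6 + 2 = 46658; next = 46657
base 6: 46657 = 6^6 + 1; at 7: 7^7 + 1 = 823544; next = 823543
base 7: 823543 = 7^7; at 8: 8^8 = 16777216; next = 16777215

16777216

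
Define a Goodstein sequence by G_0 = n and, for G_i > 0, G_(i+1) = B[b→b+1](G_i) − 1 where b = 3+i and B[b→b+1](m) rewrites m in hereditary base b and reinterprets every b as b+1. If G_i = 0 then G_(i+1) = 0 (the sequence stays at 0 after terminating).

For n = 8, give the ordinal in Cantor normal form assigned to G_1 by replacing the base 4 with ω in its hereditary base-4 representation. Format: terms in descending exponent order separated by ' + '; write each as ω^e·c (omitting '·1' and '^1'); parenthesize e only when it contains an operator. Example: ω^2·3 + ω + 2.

G_0 = 8. HB_3(8) = 2·3 + 2. Bump = 10. G_1 = 9.
G_1 = 9. HB_4(9) = 2·4 + 1. Bump = 11. G_2 = 10.

ω·2 + 1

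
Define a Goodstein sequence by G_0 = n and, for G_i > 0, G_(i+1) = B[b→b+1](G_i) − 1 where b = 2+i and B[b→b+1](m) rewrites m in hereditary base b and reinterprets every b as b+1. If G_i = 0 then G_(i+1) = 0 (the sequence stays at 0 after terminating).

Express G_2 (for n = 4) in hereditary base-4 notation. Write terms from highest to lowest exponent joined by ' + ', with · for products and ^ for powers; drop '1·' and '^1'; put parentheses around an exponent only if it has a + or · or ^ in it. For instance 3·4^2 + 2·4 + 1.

i=0: 4 = 2^2 (b=2); 2→3: 3^3 = 27; 27−1 = 26
i=1: 26 = 2·3^2 + 2·3 + 2 (b=3); 3→4: 2·4^2 + 2·4 + 2 = 42; 42−1 = 41
i=2: 41 = 2·4^2 + 2·4 + 1 (b=4); 4→5: 2·5^2 + 2·5 + 1 = 61; 61−1 = 60

2·4^2 + 2·4 + 1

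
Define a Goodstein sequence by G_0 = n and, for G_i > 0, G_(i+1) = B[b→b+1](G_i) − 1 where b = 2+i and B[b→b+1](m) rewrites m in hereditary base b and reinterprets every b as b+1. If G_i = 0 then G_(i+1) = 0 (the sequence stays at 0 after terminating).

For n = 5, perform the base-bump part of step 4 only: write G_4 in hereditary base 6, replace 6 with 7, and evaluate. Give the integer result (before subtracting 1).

G_0 = 5. HB_2(5) = 2^2 + 1. Bump = 28. G_1 = 27.
G_1 = 27. HB_3(27) = 3^3. Bump = 256. G_2 = 255.
G_2 = 255. HB_4(255) = 3·4^3 + 3·4^2 + 3·4 + 3. Bump = 468. G_3 = 467.
G_3 = 467. HB_5(467) = 3·5^3 + 3·5^2 + 3·5 + 2. Bump = 776. G_4 = 775.
G_4 = 775. HB_6(775) = 3·6^3 + 3·6^2 + 3·6 + 1. Bump = 1198. G_5 = 1197.

1198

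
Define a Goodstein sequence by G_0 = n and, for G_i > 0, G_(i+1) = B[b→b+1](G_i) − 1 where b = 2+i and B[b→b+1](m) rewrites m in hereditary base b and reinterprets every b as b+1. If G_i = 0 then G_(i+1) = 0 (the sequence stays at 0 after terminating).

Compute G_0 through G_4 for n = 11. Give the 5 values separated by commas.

11, 84, 1027, 15627, 279937

(0) 11|_2 = 2^(2 + 1) + 2 + 1 ↦ 3^(3 + 1) + 3 + 1|_3 = 85 ⇒ 84
(1) 84|_3 = 3^(3 + 1) + 3 ↦ 4^(4 + 1) + 4|_4 = 1028 ⇒ 1027
(2) 1027|_4 = 4^(4 + 1) + 3 ↦ 5^(5 + 1) + 3|_5 = 15628 ⇒ 15627
(3) 15627|_5 = 5^(5 + 1) + 2 ↦ 6^(6 + 1) + 2|_6 = 279938 ⇒ 279937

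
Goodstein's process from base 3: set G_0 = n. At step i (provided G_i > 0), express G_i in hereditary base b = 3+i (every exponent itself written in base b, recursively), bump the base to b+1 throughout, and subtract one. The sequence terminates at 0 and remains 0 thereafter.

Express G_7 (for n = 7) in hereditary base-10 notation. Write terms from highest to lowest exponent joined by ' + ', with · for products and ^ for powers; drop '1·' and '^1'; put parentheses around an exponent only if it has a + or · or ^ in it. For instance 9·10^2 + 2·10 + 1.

9

i=0: 7 = 2·3 + 1 (b=3); 3→4: 2·4 + 1 = 9; 9−1 = 8
i=1: 8 = 2·4 (b=4); 4→5: 2·5 = 10; 10−1 = 9
i=2: 9 = 5 + 4 (b=5); 5→6: 6 + 4 = 10; 10−1 = 9
i=3: 9 = 6 + 3 (b=6); 6→7: 7 + 3 = 10; 10−1 = 9
i=4: 9 = 7 + 2 (b=7); 7→8: 8 + 2 = 10; 10−1 = 9
i=5: 9 = 8 + 1 (b=8); 8→9: 9 + 1 = 10; 10−1 = 9
i=6: 9 = 9 (b=9); 9→10: 10 = 10; 10−1 = 9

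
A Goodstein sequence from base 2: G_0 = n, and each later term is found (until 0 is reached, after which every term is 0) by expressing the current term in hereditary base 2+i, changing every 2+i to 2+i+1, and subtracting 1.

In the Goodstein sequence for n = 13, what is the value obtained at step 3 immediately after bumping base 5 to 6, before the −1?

280712

13 —HB2→ 2^(2 + 1) + 2^2 + 1 —bump→ 3^(3 + 1) + 3^3 + 1 = 109 —(−1)→ 108
108 —HB3→ 3^(3 + 1) + 3^3 —bump→ 4^(4 + 1) + 4^4 = 1280 —(−1)→ 1279
1279 —HB4→ 4^(4 + 1) + 3·4^3 + 3·4^2 + 3·4 + 3 —bump→ 5^(5 + 1) + 3·5^3 + 3·5^2 + 3·5 + 3 = 16093 —(−1)→ 16092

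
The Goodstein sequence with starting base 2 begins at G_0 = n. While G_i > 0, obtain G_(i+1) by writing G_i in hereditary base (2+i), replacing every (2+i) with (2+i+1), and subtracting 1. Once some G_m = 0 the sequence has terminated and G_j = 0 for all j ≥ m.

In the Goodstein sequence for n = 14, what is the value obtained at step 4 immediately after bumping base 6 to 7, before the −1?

i=0: 14 = 2^(2 + 1) + 2^2 + 2 (b=2); 2→3: 3^(3 + 1) + 3^3 + 3 = 111; 111−1 = 110
i=1: 110 = 3^(3 + 1) + 3^3 + 2 (b=3); 3→4: 4^(4 + 1) + 4^4 + 2 = 1282; 1282−1 = 1281
i=2: 1281 = 4^(4 + 1) + 4^4 + 1 (b=4); 4→5: 5^(5 + 1) + 5^5 + 1 = 18751; 18751−1 = 18750
i=3: 18750 = 5^(5 + 1) + 5^5 (b=5); 5→6: 6^(6 + 1) + 6^6 = 326592; 326592−1 = 326591
i=4: 326591 = 6^(6 + 1) + 5·6^5 + 5·6^4 + 5·6^3 + 5·6^2 + 5·6 + 5 (b=6); 6→7: 7^(7 + 1) + 5·7^5 + 5·7^4 + 5·7^3 + 5·7^2 + 5·7 + 5 = 5862841; 5862841−1 = 5862840

5862841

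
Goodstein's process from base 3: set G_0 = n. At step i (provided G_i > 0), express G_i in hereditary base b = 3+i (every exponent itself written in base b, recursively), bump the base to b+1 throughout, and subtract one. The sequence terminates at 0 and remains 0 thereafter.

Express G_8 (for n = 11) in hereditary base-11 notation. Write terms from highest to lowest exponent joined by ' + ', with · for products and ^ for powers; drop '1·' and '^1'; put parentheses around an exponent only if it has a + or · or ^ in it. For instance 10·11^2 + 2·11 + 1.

5·11

(0) 11|_3 = 3^2 + 2 ↦ 4^2 + 2|_4 = 18 ⇒ 17
(1) 17|_4 = 4^2 + 1 ↦ 5^2 + 1|_5 = 26 ⇒ 25
(2) 25|_5 = 5^2 ↦ 6^2|_6 = 36 ⇒ 35
(3) 35|_6 = 5·6 + 5 ↦ 5·7 + 5|_7 = 40 ⇒ 39
(4) 39|_7 = 5·7 + 4 ↦ 5·8 + 4|_8 = 44 ⇒ 43
(5) 43|_8 = 5·8 + 3 ↦ 5·9 + 3|_9 = 48 ⇒ 47
(6) 47|_9 = 5·9 + 2 ↦ 5·10 + 2|_10 = 52 ⇒ 51
(7) 51|_10 = 5·10 + 1 ↦ 5·11 + 1|_11 = 56 ⇒ 55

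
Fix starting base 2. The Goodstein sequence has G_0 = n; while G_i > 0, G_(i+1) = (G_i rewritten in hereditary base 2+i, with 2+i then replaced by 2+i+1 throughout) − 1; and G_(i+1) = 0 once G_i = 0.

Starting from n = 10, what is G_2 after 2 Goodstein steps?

1025

(0) 10|_2 = 2^(2 + 1) + 2 ↦ 3^(3 + 1) + 3|_3 = 84 ⇒ 83
(1) 83|_3 = 3^(3 + 1) + 2 ↦ 4^(4 + 1) + 2|_4 = 1026 ⇒ 1025
(2) 1025|_4 = 4^(4 + 1) + 1 ↦ 5^(5 + 1) + 1|_5 = 15626 ⇒ 15625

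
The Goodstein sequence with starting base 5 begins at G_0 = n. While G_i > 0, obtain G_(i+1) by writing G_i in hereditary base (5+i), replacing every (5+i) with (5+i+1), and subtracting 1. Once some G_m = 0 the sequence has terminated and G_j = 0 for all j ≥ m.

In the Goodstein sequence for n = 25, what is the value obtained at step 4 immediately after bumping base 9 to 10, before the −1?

52

25 —HB5→ 5^2 —bump→ 6^2 = 36 —(−1)→ 35
35 —HB6→ 5·6 + 5 —bump→ 5·7 + 5 = 40 —(−1)→ 39
39 —HB7→ 5·7 + 4 —bump→ 5·8 + 4 = 44 —(−1)→ 43
43 —HB8→ 5·8 + 3 —bump→ 5·9 + 3 = 48 —(−1)→ 47
47 —HB9→ 5·9 + 2 —bump→ 5·10 + 2 = 52 —(−1)→ 51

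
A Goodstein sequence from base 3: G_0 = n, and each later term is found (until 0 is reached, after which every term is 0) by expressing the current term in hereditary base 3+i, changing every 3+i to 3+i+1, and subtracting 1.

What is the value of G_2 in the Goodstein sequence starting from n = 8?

i=0: 8 = 2·3 + 2 (b=3); 3→4: 2·4 + 2 = 10; 10−1 = 9
i=1: 9 = 2·4 + 1 (b=4); 4→5: 2·5 + 1 = 11; 11−1 = 10
i=2: 10 = 2·5 (b=5); 5→6: 2·6 = 12; 12−1 = 11

10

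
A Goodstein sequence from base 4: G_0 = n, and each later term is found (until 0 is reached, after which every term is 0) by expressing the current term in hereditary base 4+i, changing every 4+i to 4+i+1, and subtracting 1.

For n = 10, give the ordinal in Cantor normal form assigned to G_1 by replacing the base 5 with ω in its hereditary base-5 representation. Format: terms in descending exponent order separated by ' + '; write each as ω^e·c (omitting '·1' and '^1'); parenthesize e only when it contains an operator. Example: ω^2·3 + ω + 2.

ω·2 + 1

G_0 = 10. HB_4(10) = 2·4 + 2. Bump = 12. G_1 = 11.
G_1 = 11. HB_5(11) = 2·5 + 1. Bump = 13. G_2 = 12.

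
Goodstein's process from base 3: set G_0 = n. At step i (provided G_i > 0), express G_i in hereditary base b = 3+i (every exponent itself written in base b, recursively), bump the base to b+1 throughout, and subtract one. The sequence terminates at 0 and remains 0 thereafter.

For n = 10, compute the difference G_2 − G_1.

G_0 = 10. HB_3(10) = 3^2 + 1. Bump = 17. G_1 = 16.
G_1 = 16. HB_4(16) = 4^2. Bump = 25. G_2 = 24.

8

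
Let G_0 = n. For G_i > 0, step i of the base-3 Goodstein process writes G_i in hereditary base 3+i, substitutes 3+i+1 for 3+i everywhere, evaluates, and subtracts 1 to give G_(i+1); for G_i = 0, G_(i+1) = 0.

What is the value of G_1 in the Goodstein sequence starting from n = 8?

i=0: 8 = 2·3 + 2 (b=3); 3→4: 2·4 + 2 = 10; 10−1 = 9
i=1: 9 = 2·4 + 1 (b=4); 4→5: 2·5 + 1 = 11; 11−1 = 10

9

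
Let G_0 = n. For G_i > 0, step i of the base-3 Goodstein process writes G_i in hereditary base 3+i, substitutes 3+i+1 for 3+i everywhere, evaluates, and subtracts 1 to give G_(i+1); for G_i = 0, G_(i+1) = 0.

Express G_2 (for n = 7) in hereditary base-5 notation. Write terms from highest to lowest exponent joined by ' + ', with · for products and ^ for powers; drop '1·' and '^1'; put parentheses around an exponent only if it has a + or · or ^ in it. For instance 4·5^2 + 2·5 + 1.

(0) 7|_3 = 2·3 + 1 ↦ 2·4 + 1|_4 = 9 ⇒ 8
(1) 8|_4 = 2·4 ↦ 2·5|_5 = 10 ⇒ 9
(2) 9|_5 = 5 + 4 ↦ 6 + 4|_6 = 10 ⇒ 9

5 + 4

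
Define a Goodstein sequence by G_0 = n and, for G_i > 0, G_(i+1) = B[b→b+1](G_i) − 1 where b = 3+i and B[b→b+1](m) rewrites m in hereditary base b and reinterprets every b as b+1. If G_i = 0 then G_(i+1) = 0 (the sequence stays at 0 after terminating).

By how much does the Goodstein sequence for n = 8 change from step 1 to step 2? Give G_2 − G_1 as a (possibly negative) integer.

8 —HB3→ 2·3 + 2 —bump→ 2·4 + 2 = 10 —(−1)→ 9
9 —HB4→ 2·4 + 1 —bump→ 2·5 + 1 = 11 —(−1)→ 10

1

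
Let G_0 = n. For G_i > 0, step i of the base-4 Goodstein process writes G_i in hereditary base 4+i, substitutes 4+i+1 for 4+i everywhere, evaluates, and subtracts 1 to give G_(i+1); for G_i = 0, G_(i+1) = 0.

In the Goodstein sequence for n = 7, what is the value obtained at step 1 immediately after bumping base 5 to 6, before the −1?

(0) 7|_4 = 4 + 3 ↦ 5 + 3|_5 = 8 ⇒ 7
(1) 7|_5 = 5 + 2 ↦ 6 + 2|_6 = 8 ⇒ 7

8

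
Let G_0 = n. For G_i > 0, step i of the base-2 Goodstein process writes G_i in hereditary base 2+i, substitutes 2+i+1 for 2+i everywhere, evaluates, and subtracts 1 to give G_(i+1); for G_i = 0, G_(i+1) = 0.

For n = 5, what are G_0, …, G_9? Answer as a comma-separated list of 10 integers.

[0] 5 ≡ 2^2 + 1 (base 2). Lift 3: 28. −1: 27.
[1] 27 ≡ 3^3 (base 3). Lift 4: 256. −1: 255.
[2] 255 ≡ 3·4^3 + 3·4^2 + 3·4 + 3 (base 4). Lift 5: 468. −1: 467.
[3] 467 ≡ 3·5^3 + 3·5^2 + 3·5 + 2 (base 5). Lift 6: 776. −1: 775.
[4] 775 ≡ 3·6^3 + 3·6^2 + 3·6 + 1 (base 6). Lift 7: 1198. −1: 1197.
[5] 1197 ≡ 3·7^3 + 3·7^2 + 3·7 (base 7). Lift 8: 1752. −1: 1751.
[6] 1751 ≡ 3·8^3 + 3·8^2 + 2·8 + 7 (base 8). Lift 9: 2455. −1: 2454.
[7] 2454 ≡ 3·9^3 + 3·9^2 + 2·9 + 6 (base 9). Lift 10: 3326. −1: 3325.
[8] 3325 ≡ 3·10^3 + 3·10^2 + 2·10 + 5 (base 10). Lift 11: 4383. −1: 4382.

5, 27, 255, 467, 775, 1197, 1751, 2454, 3325, 4382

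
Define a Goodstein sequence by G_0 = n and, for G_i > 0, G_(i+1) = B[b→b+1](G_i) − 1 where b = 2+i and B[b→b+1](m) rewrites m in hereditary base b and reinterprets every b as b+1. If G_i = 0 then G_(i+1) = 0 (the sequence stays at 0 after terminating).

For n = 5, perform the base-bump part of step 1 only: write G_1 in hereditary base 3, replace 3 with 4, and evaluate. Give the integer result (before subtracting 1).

256

step 0: 5 = 2^2 + 1; sub 3 for 2: 3^3 + 1; = 28; G_1 = 28−1 = 27
step 1: 27 = 3^3; sub 4 for 3: 4^4; = 256; G_2 = 256−1 = 255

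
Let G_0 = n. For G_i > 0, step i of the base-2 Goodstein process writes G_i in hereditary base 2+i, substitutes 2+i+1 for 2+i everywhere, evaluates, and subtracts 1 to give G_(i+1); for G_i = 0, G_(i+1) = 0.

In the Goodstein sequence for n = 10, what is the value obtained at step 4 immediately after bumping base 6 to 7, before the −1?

4215755

(0) 10|_2 = 2^(2 + 1) + 2 ↦ 3^(3 + 1) + 3|_3 = 84 ⇒ 83
(1) 83|_3 = 3^(3 + 1) + 2 ↦ 4^(4 + 1) + 2|_4 = 1026 ⇒ 1025
(2) 1025|_4 = 4^(4 + 1) + 1 ↦ 5^(5 + 1) + 1|_5 = 15626 ⇒ 15625
(3) 15625|_5 = 5^(5 + 1) ↦ 6^(6 + 1)|_6 = 279936 ⇒ 279935
(4) 279935|_6 = 5·6^6 + 5·6^5 + 5·6^4 + 5·6^3 + 5·6^2 + 5·6 + 5 ↦ 5·7^7 + 5·7^5 + 5·7^4 + 5·7^3 + 5·7^2 + 5·7 + 5|_7 = 4215755 ⇒ 4215754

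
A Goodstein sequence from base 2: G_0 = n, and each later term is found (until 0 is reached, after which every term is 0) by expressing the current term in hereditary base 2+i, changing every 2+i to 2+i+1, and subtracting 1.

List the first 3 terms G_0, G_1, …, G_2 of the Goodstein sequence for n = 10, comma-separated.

10, 83, 1025

step 0: 10 = 2^(2 + 1) + 2; sub 3 for 2: 3^(3 + 1) + 3; = 84; G_1 = 84−1 = 83
step 1: 83 = 3^(3 + 1) + 2; sub 4 for 3: 4^(4 + 1) + 2; = 1026; G_2 = 1026−1 = 1025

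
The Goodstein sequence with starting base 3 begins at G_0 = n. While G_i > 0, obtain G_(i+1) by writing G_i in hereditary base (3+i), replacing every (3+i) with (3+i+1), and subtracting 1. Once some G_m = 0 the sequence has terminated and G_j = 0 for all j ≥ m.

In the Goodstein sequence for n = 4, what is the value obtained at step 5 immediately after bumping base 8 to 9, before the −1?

1

G_0=4  [base 3] 3 + 1  →[3↦4]→  4 + 1 = 5  −1 ⇒ G_1=4
G_1=4  [base 4] 4  →[4↦5]→  5 = 5  −1 ⇒ G_2=4
G_2=4  [base 5] 4  →[5↦6]→  4 = 4  −1 ⇒ G_3=3
G_3=3  [base 6] 3  →[6↦7]→  3 = 3  −1 ⇒ G_4=2
G_4=2  [base 7] 2  →[7↦8]→  2 = 2  −1 ⇒ G_5=1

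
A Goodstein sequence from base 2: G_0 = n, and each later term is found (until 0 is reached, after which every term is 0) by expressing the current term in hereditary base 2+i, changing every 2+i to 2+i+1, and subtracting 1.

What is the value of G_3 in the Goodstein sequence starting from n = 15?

(0) 15|_2 = 2^(2 + 1) + 2^2 + 2 + 1 ↦ 3^(3 + 1) + 3^3 + 3 + 1|_3 = 112 ⇒ 111
(1) 111|_3 = 3^(3 + 1) + 3^3 + 3 ↦ 4^(4 + 1) + 4^4 + 4|_4 = 1284 ⇒ 1283
(2) 1283|_4 = 4^(4 + 1) + 4^4 + 3 ↦ 5^(5 + 1) + 5^5 + 3|_5 = 18753 ⇒ 18752
(3) 18752|_5 = 5^(5 + 1) + 5^5 + 2 ↦ 6^(6 + 1) + 6^6 + 2|_6 = 326594 ⇒ 326593

18752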